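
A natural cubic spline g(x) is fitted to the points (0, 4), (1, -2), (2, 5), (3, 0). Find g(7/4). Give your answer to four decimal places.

Let M_i = g''(x_i). Step sizes h_i = 1, 1, 1; slopes of the chords Δ_i = (y_(i+1) - y_i)/h_i = -6, 7, -5.
  1·M_0 + 4·M_1 + 1·M_2 = 6(Δ_1 - Δ_0) = 78
  1·M_1 + 4·M_2 + 1·M_3 = 6(Δ_2 - Δ_1) = -72
Natural end conditions: M_0 = M_3 = 0.
Solving: M_0 = 0, M_1 = 128/5, M_2 = -122/5, M_3 = 0.
On [1, 2], g(x) = -2 + 38/15·(x - 1) + 64/5·(x - 1)² - 25/3·(x - 1)³.
With (x - 1) = 3/4: g(7/4) = 1147/320.

3.5844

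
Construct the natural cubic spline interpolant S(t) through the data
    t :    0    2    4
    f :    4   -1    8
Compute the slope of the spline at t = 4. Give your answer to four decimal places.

6.2500

With M_i denoting the second derivative at x_i, h_i = 2, 2, and Δ_i = (y_(i+1) − y_i)/h_i = -5/2, 9/2:
  2·M_0 + 8·M_1 + 2·M_2 = 6(Δ_1 - Δ_0) = 42
Natural end conditions: M_0 = M_2 = 0.
Solving: M_0 = 0, M_1 = 21/4, M_2 = 0.
On [2, 4], S'(t) = b_1 + 2c_1·(t - 2) + 3d_1·(t - 2)² with b_1 = Δ_1 - h_1(2M_1 + M_2)/6 = 1, c_1 = M_1/2 = 21/8, d_1 = (M_2 - M_1)/(6h_1) = -7/16. So S'(4) = 25/4.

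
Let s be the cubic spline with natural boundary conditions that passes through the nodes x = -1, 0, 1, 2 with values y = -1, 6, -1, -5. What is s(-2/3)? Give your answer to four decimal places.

Let M_i = s''(x_i). Step sizes h_i = 1, 1, 1; slopes of the chords Δ_i = (y_(i+1) - y_i)/h_i = 7, -7, -4.
  1·M_0 + 4·M_1 + 1·M_2 = 6(Δ_1 - Δ_0) = -84
  1·M_1 + 4·M_2 + 1·M_3 = 6(Δ_2 - Δ_1) = 18
Natural end conditions: M_0 = M_3 = 0.
Solving: M_0 = 0, M_1 = -118/5, M_2 = 52/5, M_3 = 0.
On [-1, 0], s(x) = -1 + 164/15·(x + 1) + 0·(x + 1)² - 59/15·(x + 1)³.
With (x + 1) = 1/3: s(-2/3) = 1012/405.

2.4988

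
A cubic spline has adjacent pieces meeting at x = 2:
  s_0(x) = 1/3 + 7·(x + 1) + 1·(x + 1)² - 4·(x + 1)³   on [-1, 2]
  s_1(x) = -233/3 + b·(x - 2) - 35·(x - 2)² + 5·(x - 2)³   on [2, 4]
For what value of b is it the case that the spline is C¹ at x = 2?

s_0'(x) = 7 + 2·(x + 1) - 12·(x + 1)², so s_0'(2) = -95. On the right, s_1'(2) = b, so b = -95.

-95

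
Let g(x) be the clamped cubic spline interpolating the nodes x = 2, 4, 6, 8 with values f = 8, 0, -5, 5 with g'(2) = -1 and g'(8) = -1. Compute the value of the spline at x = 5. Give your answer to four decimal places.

Write M_i for g''(x_i). With h_i = 2, 2, 2 and divided differences Δ_i = -4, -5/2, 5, the continuity of g' gives the tridiagonal system
  2·M_0 + 8·M_1 + 2·M_2 = 6(Δ_1 - Δ_0) = 9
  2·M_1 + 8·M_2 + 2·M_3 = 6(Δ_2 - Δ_1) = 45
Clamped end conditions give two more equations: 2h_0·M_0 + h_0·M_1 = 6(Δ_0 - g'(2)) = -18 and h_2·M_2 + 2h_2·M_3 = 6(g'(8) - Δ_2) = -36.
Solving the tridiagonal system: M_0 = -9/2, M_1 = 0, M_2 = 9, M_3 = -27/2.
On [4, 6], g(x) = 0 - 11/2·(x - 4) + 0·(x - 4)² + 3/4·(x - 4)³.
With (x - 4) = 1: g(5) = -19/4.

-4.7500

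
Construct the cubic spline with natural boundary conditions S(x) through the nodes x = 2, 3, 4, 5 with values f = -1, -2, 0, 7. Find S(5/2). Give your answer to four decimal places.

-1.6750

Write m_i for S''(x_i). With h_i = 1, 1, 1 and divided differences Δ_i = -1, 2, 7, the continuity of S' gives the tridiagonal system
  1·m_0 + 4·m_1 + 1·m_2 = 6(Δ_1 - Δ_0) = 18
  1·m_1 + 4·m_2 + 1·m_3 = 6(Δ_2 - Δ_1) = 30
Natural end conditions: m_0 = m_3 = 0.
Hence m_0 = 0, m_1 = 14/5, m_2 = 34/5, m_3 = 0.
On [2, 3], S(x) = -1 - 22/15·(x - 2) + 0·(x - 2)² + 7/15·(x - 2)³.
With (x - 2) = 1/2: S(5/2) = -67/40.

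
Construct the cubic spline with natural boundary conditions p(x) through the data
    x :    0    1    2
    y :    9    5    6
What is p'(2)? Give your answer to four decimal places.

With M_i denoting the second derivative at x_i, h_i = 1, 1, and Δ_i = (y_(i+1) − y_i)/h_i = -4, 1:
  1·M_0 + 4·M_1 + 1·M_2 = 6(Δ_1 - Δ_0) = 30
Natural end conditions: M_0 = M_2 = 0.
Solving the tridiagonal system: M_0 = 0, M_1 = 15/2, M_2 = 0.
On [1, 2], p'(x) = b_1 + 2c_1·(x - 1) + 3d_1·(x - 1)² with b_1 = Δ_1 - h_1(2M_1 + M_2)/6 = -3/2, c_1 = M_1/2 = 15/4, d_1 = (M_2 - M_1)/(6h_1) = -5/4. So p'(2) = 9/4.

2.2500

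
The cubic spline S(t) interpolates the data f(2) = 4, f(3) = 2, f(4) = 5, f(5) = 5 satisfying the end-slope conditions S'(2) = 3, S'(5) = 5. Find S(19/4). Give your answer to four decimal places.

With M_i denoting the second derivative at x_i, h_i = 1, 1, 1, and Δ_i = (y_(i+1) − y_i)/h_i = -2, 3, 0:
  1·M_0 + 4·M_1 + 1·M_2 = 6(Δ_1 - Δ_0) = 30
  1·M_1 + 4·M_2 + 1·M_3 = 6(Δ_2 - Δ_1) = -18
Clamped end conditions give two more equations: 2h_0·M_0 + h_0·M_1 = 6(Δ_0 - S'(2)) = -30 and h_2·M_2 + 2h_2·M_3 = 6(S'(5) - Δ_2) = 30.
Hence M_0 = -352/15, M_1 = 254/15, M_2 = -214/15, M_3 = 332/15.
On [4, 5], S(t) = 5 + 16/15·(t - 4) - 107/15·(t - 4)² + 91/15·(t - 4)³.
With (t - 4) = 3/4: S(19/4) = 1391/320.

4.3469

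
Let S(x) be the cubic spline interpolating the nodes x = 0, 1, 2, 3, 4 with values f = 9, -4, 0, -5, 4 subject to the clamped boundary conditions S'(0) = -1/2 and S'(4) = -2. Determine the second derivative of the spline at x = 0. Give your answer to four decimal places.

-62.7321

Let m_i = S''(x_i). Step sizes h_i = 1, 1, 1, 1; slopes of the chords Δ_i = (y_(i+1) - y_i)/h_i = -13, 4, -5, 9.
  1·m_0 + 4·m_1 + 1·m_2 = 6(Δ_1 - Δ_0) = 102
  1·m_1 + 4·m_2 + 1·m_3 = 6(Δ_2 - Δ_1) = -54
  1·m_2 + 4·m_3 + 1·m_4 = 6(Δ_3 - Δ_2) = 84
Clamped end conditions give two more equations: 2h_0·m_0 + h_0·m_1 = 6(Δ_0 - S'(0)) = -75 and h_3·m_3 + 2h_3·m_4 = 6(S'(4) - Δ_3) = -66.
Hence m_0 = -3513/56, m_1 = 1413/28, m_2 = -297/8, m_3 = 1233/28, m_4 = -3081/56.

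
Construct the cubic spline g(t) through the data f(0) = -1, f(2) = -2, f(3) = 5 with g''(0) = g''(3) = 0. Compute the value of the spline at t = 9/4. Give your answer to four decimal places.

With m_i denoting the second derivative at x_i, h_i = 2, 1, and Δ_i = (y_(i+1) − y_i)/h_i = -1/2, 7:
  2·m_0 + 6·m_1 + 1·m_2 = 6(Δ_1 - Δ_0) = 45
Natural end conditions: m_0 = m_2 = 0.
Forward elimination and back-substitution give m_0 = 0, m_1 = 15/2, m_2 = 0.
On [2, 3], g(t) = -2 + 9/2·(t - 2) + 15/4·(t - 2)² - 5/4·(t - 2)³.
With (t - 2) = 1/4: g(9/4) = -169/256.

-0.6602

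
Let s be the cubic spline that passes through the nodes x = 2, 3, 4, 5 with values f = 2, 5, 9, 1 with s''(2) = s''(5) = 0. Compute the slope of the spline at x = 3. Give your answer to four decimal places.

5.1333

Let M_i = s''(x_i). Step sizes h_i = 1, 1, 1; slopes of the chords Δ_i = (y_(i+1) - y_i)/h_i = 3, 4, -8.
  1·M_0 + 4·M_1 + 1·M_2 = 6(Δ_1 - Δ_0) = 6
  1·M_1 + 4·M_2 + 1·M_3 = 6(Δ_2 - Δ_1) = -72
Natural end conditions: M_0 = M_3 = 0.
Forward elimination and back-substitution give M_0 = 0, M_1 = 32/5, M_2 = -98/5, M_3 = 0.
On [3, 4], s'(x) = b_1 + 2c_1·(x - 3) + 3d_1·(x - 3)² with b_1 = Δ_1 - h_1(2M_1 + M_2)/6 = 77/15, c_1 = M_1/2 = 16/5, d_1 = (M_2 - M_1)/(6h_1) = -13/3. So s'(3) = 77/15.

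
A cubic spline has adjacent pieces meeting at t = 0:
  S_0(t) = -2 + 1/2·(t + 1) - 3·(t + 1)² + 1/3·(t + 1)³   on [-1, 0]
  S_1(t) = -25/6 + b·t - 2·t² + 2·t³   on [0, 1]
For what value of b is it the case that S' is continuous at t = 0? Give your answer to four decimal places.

-4.5000

S_0'(t) = 1/2 - 6·(t + 1) + 1·(t + 1)², so S_0'(0) = -9/2. On the right, S_1'(0) = b, so b = -9/2.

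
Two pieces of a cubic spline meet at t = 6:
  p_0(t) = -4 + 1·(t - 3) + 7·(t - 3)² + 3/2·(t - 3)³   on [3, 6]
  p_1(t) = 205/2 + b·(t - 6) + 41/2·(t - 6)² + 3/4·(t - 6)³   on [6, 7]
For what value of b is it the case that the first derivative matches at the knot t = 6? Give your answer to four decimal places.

p_0'(t) = 1 + 14·(t - 3) + 9/2·(t - 3)², so p_0'(6) = 167/2. On the right, p_1'(6) = b, so b = 167/2.

83.5000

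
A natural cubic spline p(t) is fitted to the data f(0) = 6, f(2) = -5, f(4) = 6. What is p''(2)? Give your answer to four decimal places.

With M_i denoting the second derivative at x_i, h_i = 2, 2, and Δ_i = (y_(i+1) − y_i)/h_i = -11/2, 11/2:
  2·M_0 + 8·M_1 + 2·M_2 = 6(Δ_1 - Δ_0) = 66
Natural end conditions: M_0 = M_2 = 0.
Solving: M_0 = 0, M_1 = 33/4, M_2 = 0.

8.2500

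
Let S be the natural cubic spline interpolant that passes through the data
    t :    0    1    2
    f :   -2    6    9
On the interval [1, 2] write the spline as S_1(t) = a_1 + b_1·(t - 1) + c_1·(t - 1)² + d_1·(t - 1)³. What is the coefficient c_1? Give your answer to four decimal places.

With σ_i denoting the second derivative at x_i, h_i = 1, 1, and Δ_i = (y_(i+1) − y_i)/h_i = 8, 3:
  1·σ_0 + 4·σ_1 + 1·σ_2 = 6(Δ_1 - Δ_0) = -30
Natural end conditions: σ_0 = σ_2 = 0.
Hence σ_0 = 0, σ_1 = -15/2, σ_2 = 0.
On [1, 2], with S_1(t) = a_1 + b_1·(t - 1) + c_1·(t - 1)² + d_1·(t - 1)³: c_1 = σ_1/2 = -15/4, d_1 = (σ_2 - σ_1)/(6h_1) = 5/4, b_1 = Δ_1 - h_1(2σ_1 + σ_2)/6 = 11/2.

-3.7500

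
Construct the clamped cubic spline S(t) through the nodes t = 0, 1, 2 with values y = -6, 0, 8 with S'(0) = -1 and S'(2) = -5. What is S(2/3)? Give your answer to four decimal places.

-3.4074

Let σ_i = S''(x_i). Step sizes h_i = 1, 1; slopes of the chords Δ_i = (y_(i+1) - y_i)/h_i = 6, 8.
  1·σ_0 + 4·σ_1 + 1·σ_2 = 6(Δ_1 - Δ_0) = 12
Clamped end conditions give two more equations: 2h_0·σ_0 + h_0·σ_1 = 6(Δ_0 - S'(0)) = 42 and h_1·σ_1 + 2h_1·σ_2 = 6(S'(2) - Δ_1) = -78.
Forward elimination and back-substitution give σ_0 = 16, σ_1 = 10, σ_2 = -44.
On [0, 1], S(t) = -6 - 1·t + 8·t² - 1·t³.
With t = 2/3: S(2/3) = -92/27.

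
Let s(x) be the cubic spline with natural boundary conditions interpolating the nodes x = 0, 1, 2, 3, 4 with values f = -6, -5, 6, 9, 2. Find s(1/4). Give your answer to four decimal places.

-6.4699

Let σ_i = s''(x_i). Step sizes h_i = 1, 1, 1, 1; slopes of the chords Δ_i = (y_(i+1) - y_i)/h_i = 1, 11, 3, -7.
  1·σ_0 + 4·σ_1 + 1·σ_2 = 6(Δ_1 - Δ_0) = 60
  1·σ_1 + 4·σ_2 + 1·σ_3 = 6(Δ_2 - Δ_1) = -48
  1·σ_2 + 4·σ_3 + 1·σ_4 = 6(Δ_3 - Δ_2) = -60
Natural end conditions: σ_0 = σ_4 = 0.
Solving: σ_0 = 0, σ_1 = 129/7, σ_2 = -96/7, σ_3 = -81/7, σ_4 = 0.
On [0, 1], s(x) = -6 - 29/14·x + 0·x² + 43/14·x³.
With x = 1/4: s(1/4) = -5797/896.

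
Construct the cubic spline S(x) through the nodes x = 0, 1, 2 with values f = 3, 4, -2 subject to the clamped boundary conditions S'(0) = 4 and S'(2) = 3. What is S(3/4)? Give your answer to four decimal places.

Write m_i for S''(x_i). With h_i = 1, 1 and divided differences Δ_i = 1, -6, the continuity of S' gives the tridiagonal system
  1·m_0 + 4·m_1 + 1·m_2 = 6(Δ_1 - Δ_0) = -42
Clamped end conditions give two more equations: 2h_0·m_0 + h_0·m_1 = 6(Δ_0 - S'(0)) = -18 and h_1·m_1 + 2h_1·m_2 = 6(S'(2) - Δ_1) = 54.
Hence m_0 = 1, m_1 = -20, m_2 = 37.
On [0, 1], S(x) = 3 + 4·x + 1/2·x² - 7/2·x³.
With x = 3/4: S(3/4) = 615/128.

4.8047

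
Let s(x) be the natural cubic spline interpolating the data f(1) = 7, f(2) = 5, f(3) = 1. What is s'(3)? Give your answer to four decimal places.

Let σ_i = s''(x_i). Step sizes h_i = 1, 1; slopes of the chords Δ_i = (y_(i+1) - y_i)/h_i = -2, -4.
  1·σ_0 + 4·σ_1 + 1·σ_2 = 6(Δ_1 - Δ_0) = -12
Natural end conditions: σ_0 = σ_2 = 0.
Solving the tridiagonal system: σ_0 = 0, σ_1 = -3, σ_2 = 0.
On [2, 3], s'(x) = b_1 + 2c_1·(x - 2) + 3d_1·(x - 2)² with b_1 = Δ_1 - h_1(2σ_1 + σ_2)/6 = -3, c_1 = σ_1/2 = -3/2, d_1 = (σ_2 - σ_1)/(6h_1) = 1/2. So s'(3) = -9/2.

-4.5000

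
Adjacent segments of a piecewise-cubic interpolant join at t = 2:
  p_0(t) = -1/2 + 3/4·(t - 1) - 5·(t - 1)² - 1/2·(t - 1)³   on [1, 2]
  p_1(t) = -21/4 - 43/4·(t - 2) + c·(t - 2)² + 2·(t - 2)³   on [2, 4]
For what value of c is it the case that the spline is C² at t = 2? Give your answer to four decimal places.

-6.5000

p_0''(t) = -10 - 3·(t - 1), so p_0''(2) = -13. On the right, p_1''(2) = 2c, so c = -13/2.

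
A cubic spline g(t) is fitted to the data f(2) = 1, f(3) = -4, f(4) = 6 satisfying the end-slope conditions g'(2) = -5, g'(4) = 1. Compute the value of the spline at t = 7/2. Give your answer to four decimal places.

1.4688

Write m_i for g''(x_i). With h_i = 1, 1 and divided differences Δ_i = -5, 10, the continuity of g' gives the tridiagonal system
  1·m_0 + 4·m_1 + 1·m_2 = 6(Δ_1 - Δ_0) = 90
Clamped end conditions give two more equations: 2h_0·m_0 + h_0·m_1 = 6(Δ_0 - g'(2)) = 0 and h_1·m_1 + 2h_1·m_2 = 6(g'(4) - Δ_1) = -54.
Solving the tridiagonal system: m_0 = -39/2, m_1 = 39, m_2 = -93/2.
On [3, 4], g(t) = -4 + 19/4·(t - 3) + 39/2·(t - 3)² - 57/4·(t - 3)³.
With (t - 3) = 1/2: g(7/2) = 47/32.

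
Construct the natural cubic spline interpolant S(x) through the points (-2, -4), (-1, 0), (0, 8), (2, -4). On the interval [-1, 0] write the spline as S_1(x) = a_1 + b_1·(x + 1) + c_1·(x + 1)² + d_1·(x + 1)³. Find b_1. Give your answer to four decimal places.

7.3043

Let M_i = S''(x_i). Step sizes h_i = 1, 1, 2; slopes of the chords Δ_i = (y_(i+1) - y_i)/h_i = 4, 8, -6.
  1·M_0 + 4·M_1 + 1·M_2 = 6(Δ_1 - Δ_0) = 24
  1·M_1 + 6·M_2 + 2·M_3 = 6(Δ_2 - Δ_1) = -84
Natural end conditions: M_0 = M_3 = 0.
Hence M_0 = 0, M_1 = 228/23, M_2 = -360/23, M_3 = 0.
On [-1, 0], with S_1(x) = a_1 + b_1·(x + 1) + c_1·(x + 1)² + d_1·(x + 1)³: c_1 = M_1/2 = 114/23, d_1 = (M_2 - M_1)/(6h_1) = -98/23, b_1 = Δ_1 - h_1(2M_1 + M_2)/6 = 168/23.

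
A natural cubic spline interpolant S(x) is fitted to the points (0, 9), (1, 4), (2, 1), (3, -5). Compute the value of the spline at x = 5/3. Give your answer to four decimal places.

2.1284

Put σ_i = S'' at the i-th knot. Here h = (1, 1, 1) and Δ = (-5, -3, -6), so the interior equations h_(i-1)·σ_(i-1) + 2(h_(i-1)+h_i)·σ_i + h_i·σ_(i+1) = 6(Δ_i − Δ_(i-1)) read
  1·σ_0 + 4·σ_1 + 1·σ_2 = 6(Δ_1 - Δ_0) = 12
  1·σ_1 + 4·σ_2 + 1·σ_3 = 6(Δ_2 - Δ_1) = -18
Natural end conditions: σ_0 = σ_3 = 0.
Solving: σ_0 = 0, σ_1 = 22/5, σ_2 = -28/5, σ_3 = 0.
On [1, 2], S(x) = 4 - 53/15·(x - 1) + 11/5·(x - 1)² - 5/3·(x - 1)³.
With (x - 1) = 2/3: S(5/3) = 862/405.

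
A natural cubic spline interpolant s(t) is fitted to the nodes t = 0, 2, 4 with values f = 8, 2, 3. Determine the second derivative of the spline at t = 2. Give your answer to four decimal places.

With M_i denoting the second derivative at x_i, h_i = 2, 2, and Δ_i = (y_(i+1) − y_i)/h_i = -3, 1/2:
  2·M_0 + 8·M_1 + 2·M_2 = 6(Δ_1 - Δ_0) = 21
Natural end conditions: M_0 = M_2 = 0.
Forward elimination and back-substitution give M_0 = 0, M_1 = 21/8, M_2 = 0.

2.6250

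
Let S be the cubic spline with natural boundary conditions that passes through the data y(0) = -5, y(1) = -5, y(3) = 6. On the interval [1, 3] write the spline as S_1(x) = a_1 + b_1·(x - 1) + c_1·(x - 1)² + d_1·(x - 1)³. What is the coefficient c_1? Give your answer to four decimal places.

Write m_i for S''(x_i). With h_i = 1, 2 and divided differences Δ_i = 0, 11/2, the continuity of S' gives the tridiagonal system
  1·m_0 + 6·m_1 + 2·m_2 = 6(Δ_1 - Δ_0) = 33
Natural end conditions: m_0 = m_2 = 0.
Hence m_0 = 0, m_1 = 11/2, m_2 = 0.
On [1, 3], with S_1(x) = a_1 + b_1·(x - 1) + c_1·(x - 1)² + d_1·(x - 1)³: c_1 = m_1/2 = 11/4, d_1 = (m_2 - m_1)/(6h_1) = -11/24, b_1 = Δ_1 - h_1(2m_1 + m_2)/6 = 11/6.

2.7500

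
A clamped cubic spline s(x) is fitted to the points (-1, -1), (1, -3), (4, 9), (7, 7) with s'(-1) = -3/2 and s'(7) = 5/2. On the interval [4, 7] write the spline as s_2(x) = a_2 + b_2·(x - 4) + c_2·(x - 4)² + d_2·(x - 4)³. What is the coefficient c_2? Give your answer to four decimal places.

Write m_i for s''(x_i). With h_i = 2, 3, 3 and divided differences Δ_i = -1, 4, -2/3, the continuity of s' gives the tridiagonal system
  2·m_0 + 10·m_1 + 3·m_2 = 6(Δ_1 - Δ_0) = 30
  3·m_1 + 12·m_2 + 3·m_3 = 6(Δ_2 - Δ_1) = -28
Clamped end conditions give two more equations: 2h_0·m_0 + h_0·m_1 = 6(Δ_0 - s'(-1)) = 3 and h_2·m_2 + 2h_2·m_3 = 6(s'(7) - Δ_2) = 19.
Forward elimination and back-substitution give m_0 = -63/38, m_1 = 183/38, m_2 = -94/19, m_3 = 643/114.
On [4, 7], with s_2(x) = a_2 + b_2·(x - 4) + c_2·(x - 4)² + d_2·(x - 4)³: c_2 = m_2/2 = -47/19, d_2 = (m_3 - m_2)/(6h_2) = 1207/2052, b_2 = Δ_2 - h_2(2m_2 + m_3)/6 = 111/76.

-2.4737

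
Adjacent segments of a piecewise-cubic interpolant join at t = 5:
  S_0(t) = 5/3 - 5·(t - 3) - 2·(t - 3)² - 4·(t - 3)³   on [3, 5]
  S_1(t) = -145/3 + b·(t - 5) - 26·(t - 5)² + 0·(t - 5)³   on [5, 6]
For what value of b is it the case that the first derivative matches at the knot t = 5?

-61

S_0'(t) = -5 - 4·(t - 3) - 12·(t - 3)², so S_0'(5) = -61. On the right, S_1'(5) = b, so b = -61.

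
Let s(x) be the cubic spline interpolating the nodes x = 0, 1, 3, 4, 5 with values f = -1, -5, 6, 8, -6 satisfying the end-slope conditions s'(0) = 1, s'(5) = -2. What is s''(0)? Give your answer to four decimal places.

With M_i denoting the second derivative at x_i, h_i = 1, 2, 1, 1, and Δ_i = (y_(i+1) − y_i)/h_i = -4, 11/2, 2, -14:
  1·M_0 + 6·M_1 + 2·M_2 = 6(Δ_1 - Δ_0) = 57
  2·M_1 + 6·M_2 + 1·M_3 = 6(Δ_2 - Δ_1) = -21
  1·M_2 + 4·M_3 + 1·M_4 = 6(Δ_3 - Δ_2) = -96
Clamped end conditions give two more equations: 2h_0·M_0 + h_0·M_1 = 6(Δ_0 - s'(0)) = -30 and h_3·M_3 + 2h_3·M_4 = 6(s'(5) - Δ_3) = 72.
Solving: M_0 = -1401/64, M_1 = 441/32, M_2 = -243/128, M_3 = -2379/64, M_4 = 6987/128.

-21.8906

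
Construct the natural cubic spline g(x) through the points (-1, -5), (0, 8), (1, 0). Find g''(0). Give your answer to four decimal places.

-31.5000

Put M_i = g'' at the i-th knot. Here h = (1, 1) and Δ = (13, -8), so the interior equations h_(i-1)·M_(i-1) + 2(h_(i-1)+h_i)·M_i + h_i·M_(i+1) = 6(Δ_i − Δ_(i-1)) read
  1·M_0 + 4·M_1 + 1·M_2 = 6(Δ_1 - Δ_0) = -126
Natural end conditions: M_0 = M_2 = 0.
Hence M_0 = 0, M_1 = -63/2, M_2 = 0.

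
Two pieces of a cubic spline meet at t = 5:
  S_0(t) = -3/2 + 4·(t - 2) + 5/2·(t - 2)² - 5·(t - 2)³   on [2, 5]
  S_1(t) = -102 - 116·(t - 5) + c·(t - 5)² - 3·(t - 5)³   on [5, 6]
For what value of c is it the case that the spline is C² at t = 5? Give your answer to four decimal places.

-42.5000

S_0''(t) = 5 - 30·(t - 2), so S_0''(5) = -85. On the right, S_1''(5) = 2c, so c = -85/2.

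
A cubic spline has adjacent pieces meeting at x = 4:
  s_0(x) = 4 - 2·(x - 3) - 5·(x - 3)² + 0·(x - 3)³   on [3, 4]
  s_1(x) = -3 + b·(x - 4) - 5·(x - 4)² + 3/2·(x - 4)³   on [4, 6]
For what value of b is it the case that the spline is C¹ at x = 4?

-12

s_0'(x) = -2 - 10·(x - 3) + 0·(x - 3)², so s_0'(4) = -12. On the right, s_1'(4) = b, so b = -12.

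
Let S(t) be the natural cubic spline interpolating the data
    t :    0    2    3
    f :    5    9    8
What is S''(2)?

Write M_i for S''(x_i). With h_i = 2, 1 and divided differences Δ_i = 2, -1, the continuity of S' gives the tridiagonal system
  2·M_0 + 6·M_1 + 1·M_2 = 6(Δ_1 - Δ_0) = -18
Natural end conditions: M_0 = M_2 = 0.
Hence M_0 = 0, M_1 = -3, M_2 = 0.

-3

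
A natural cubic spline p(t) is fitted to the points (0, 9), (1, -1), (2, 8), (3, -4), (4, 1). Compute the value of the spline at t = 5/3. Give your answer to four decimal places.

6.1323

Write M_i for p''(x_i). With h_i = 1, 1, 1, 1 and divided differences Δ_i = -10, 9, -12, 5, the continuity of p' gives the tridiagonal system
  1·M_0 + 4·M_1 + 1·M_2 = 6(Δ_1 - Δ_0) = 114
  1·M_1 + 4·M_2 + 1·M_3 = 6(Δ_2 - Δ_1) = -126
  1·M_2 + 4·M_3 + 1·M_4 = 6(Δ_3 - Δ_2) = 102
Natural end conditions: M_0 = M_4 = 0.
Solving: M_0 = 0, M_1 = 579/14, M_2 = -360/7, M_3 = 537/14, M_4 = 0.
On [1, 2], p(t) = -1 + 53/14·(t - 1) + 579/28·(t - 1)² - 433/28·(t - 1)³.
With (t - 1) = 2/3: p(5/3) = 1159/189.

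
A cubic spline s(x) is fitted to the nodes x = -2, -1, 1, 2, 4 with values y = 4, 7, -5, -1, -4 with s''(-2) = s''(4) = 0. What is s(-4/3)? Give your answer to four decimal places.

With M_i denoting the second derivative at x_i, h_i = 1, 2, 1, 2, and Δ_i = (y_(i+1) − y_i)/h_i = 3, -6, 4, -3/2:
  1·M_0 + 6·M_1 + 2·M_2 = 6(Δ_1 - Δ_0) = -54
  2·M_1 + 6·M_2 + 1·M_3 = 6(Δ_2 - Δ_1) = 60
  1·M_2 + 6·M_3 + 2·M_4 = 6(Δ_3 - Δ_2) = -33
Natural end conditions: M_0 = M_4 = 0.
Solving the tridiagonal system: M_0 = 0, M_1 = -446/31, M_2 = 501/31, M_3 = -254/31, M_4 = 0.
On [-2, -1], s(x) = 4 + 502/93·(x + 2) + 0·(x + 2)² - 223/93·(x + 2)³.
With (x + 2) = 2/3: s(-4/3) = 17296/2511.

6.8881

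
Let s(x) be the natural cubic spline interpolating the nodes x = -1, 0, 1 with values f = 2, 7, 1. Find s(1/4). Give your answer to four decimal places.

With m_i denoting the second derivative at x_i, h_i = 1, 1, and Δ_i = (y_(i+1) − y_i)/h_i = 5, -6:
  1·m_0 + 4·m_1 + 1·m_2 = 6(Δ_1 - Δ_0) = -66
Natural end conditions: m_0 = m_2 = 0.
Hence m_0 = 0, m_1 = -33/2, m_2 = 0.
On [0, 1], s(x) = 7 - 1/2·x - 33/4·x² + 11/4·x³.
With x = 1/4: s(1/4) = 1639/256.

6.4023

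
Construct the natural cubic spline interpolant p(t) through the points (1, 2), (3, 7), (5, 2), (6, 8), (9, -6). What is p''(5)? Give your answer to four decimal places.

12.3721

With M_i denoting the second derivative at x_i, h_i = 2, 2, 1, 3, and Δ_i = (y_(i+1) − y_i)/h_i = 5/2, -5/2, 6, -14/3:
  2·M_0 + 8·M_1 + 2·M_2 = 6(Δ_1 - Δ_0) = -30
  2·M_1 + 6·M_2 + 1·M_3 = 6(Δ_2 - Δ_1) = 51
  1·M_2 + 8·M_3 + 3·M_4 = 6(Δ_3 - Δ_2) = -64
Natural end conditions: M_0 = M_4 = 0.
Hence M_0 = 0, M_1 = -1177/172, M_2 = 532/43, M_3 = -821/86, M_4 = 0.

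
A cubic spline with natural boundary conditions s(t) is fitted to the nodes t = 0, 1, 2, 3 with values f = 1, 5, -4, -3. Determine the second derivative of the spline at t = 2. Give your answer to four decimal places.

21.2000

Write m_i for s''(x_i). With h_i = 1, 1, 1 and divided differences Δ_i = 4, -9, 1, the continuity of s' gives the tridiagonal system
  1·m_0 + 4·m_1 + 1·m_2 = 6(Δ_1 - Δ_0) = -78
  1·m_1 + 4·m_2 + 1·m_3 = 6(Δ_2 - Δ_1) = 60
Natural end conditions: m_0 = m_3 = 0.
Forward elimination and back-substitution give m_0 = 0, m_1 = -124/5, m_2 = 106/5, m_3 = 0.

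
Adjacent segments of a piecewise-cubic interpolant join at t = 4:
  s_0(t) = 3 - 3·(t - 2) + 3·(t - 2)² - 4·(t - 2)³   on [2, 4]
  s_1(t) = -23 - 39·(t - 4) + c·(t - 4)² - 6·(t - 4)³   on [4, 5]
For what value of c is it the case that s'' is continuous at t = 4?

-21

s_0''(t) = 6 - 24·(t - 2), so s_0''(4) = -42. On the right, s_1''(4) = 2c, so c = -21.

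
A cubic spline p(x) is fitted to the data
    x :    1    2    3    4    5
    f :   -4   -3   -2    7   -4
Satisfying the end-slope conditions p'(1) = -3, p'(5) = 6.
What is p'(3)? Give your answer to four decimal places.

8.7857

Let M_i = p''(x_i). Step sizes h_i = 1, 1, 1, 1; slopes of the chords Δ_i = (y_(i+1) - y_i)/h_i = 1, 1, 9, -11.
  1·M_0 + 4·M_1 + 1·M_2 = 6(Δ_1 - Δ_0) = 0
  1·M_1 + 4·M_2 + 1·M_3 = 6(Δ_2 - Δ_1) = 48
  1·M_2 + 4·M_3 + 1·M_4 = 6(Δ_3 - Δ_2) = -120
Clamped end conditions give two more equations: 2h_0·M_0 + h_0·M_1 = 6(Δ_0 - p'(1)) = 24 and h_3·M_3 + 2h_3·M_4 = 6(p'(5) - Δ_3) = 102.
Solving the tridiagonal system: M_0 = 501/28, M_1 = -165/14, M_2 = 117/4, M_3 = -801/14, M_4 = 2229/28.
On [3, 4], p'(x) = b_2 + 2c_2·(x - 3) + 3d_2·(x - 3)² with b_2 = Δ_2 - h_2(2M_2 + M_3)/6 = 123/14, c_2 = M_2/2 = 117/8, d_2 = (M_3 - M_2)/(6h_2) = -807/56. So p'(3) = 123/14.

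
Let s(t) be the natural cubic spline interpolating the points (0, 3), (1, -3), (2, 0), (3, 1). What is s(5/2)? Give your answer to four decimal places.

0.9250

Put M_i = s'' at the i-th knot. Here h = (1, 1, 1) and Δ = (-6, 3, 1), so the interior equations h_(i-1)·M_(i-1) + 2(h_(i-1)+h_i)·M_i + h_i·M_(i+1) = 6(Δ_i − Δ_(i-1)) read
  1·M_0 + 4·M_1 + 1·M_2 = 6(Δ_1 - Δ_0) = 54
  1·M_1 + 4·M_2 + 1·M_3 = 6(Δ_2 - Δ_1) = -12
Natural end conditions: M_0 = M_3 = 0.
Hence M_0 = 0, M_1 = 76/5, M_2 = -34/5, M_3 = 0.
On [2, 3], s(t) = 0 + 49/15·(t - 2) - 17/5·(t - 2)² + 17/15·(t - 2)³.
With (t - 2) = 1/2: s(5/2) = 37/40.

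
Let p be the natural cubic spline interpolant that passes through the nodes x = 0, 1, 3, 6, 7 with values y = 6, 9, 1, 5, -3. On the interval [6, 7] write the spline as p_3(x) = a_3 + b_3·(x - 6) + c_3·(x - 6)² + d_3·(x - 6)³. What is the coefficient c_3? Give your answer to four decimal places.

-5.0305

With M_i denoting the second derivative at x_i, h_i = 1, 2, 3, 1, and Δ_i = (y_(i+1) − y_i)/h_i = 3, -4, 4/3, -8:
  1·M_0 + 6·M_1 + 2·M_2 = 6(Δ_1 - Δ_0) = -42
  2·M_1 + 10·M_2 + 3·M_3 = 6(Δ_2 - Δ_1) = 32
  3·M_2 + 8·M_3 + 1·M_4 = 6(Δ_3 - Δ_2) = -56
Natural end conditions: M_0 = M_4 = 0.
Hence M_0 = 0, M_1 = -1915/197, M_2 = 1608/197, M_3 = -1982/197, M_4 = 0.
On [6, 7], with p_3(x) = a_3 + b_3·(x - 6) + c_3·(x - 6)² + d_3·(x - 6)³: c_3 = M_3/2 = -991/197, d_3 = (M_4 - M_3)/(6h_3) = 991/591, b_3 = Δ_3 - h_3(2M_3 + M_4)/6 = -2746/591.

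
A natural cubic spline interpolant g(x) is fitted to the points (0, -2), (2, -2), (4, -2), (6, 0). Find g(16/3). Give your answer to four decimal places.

-0.8247

With M_i denoting the second derivative at x_i, h_i = 2, 2, 2, and Δ_i = (y_(i+1) − y_i)/h_i = 0, 0, 1:
  2·M_0 + 8·M_1 + 2·M_2 = 6(Δ_1 - Δ_0) = 0
  2·M_1 + 8·M_2 + 2·M_3 = 6(Δ_2 - Δ_1) = 6
Natural end conditions: M_0 = M_3 = 0.
Solving the tridiagonal system: M_0 = 0, M_1 = -1/5, M_2 = 4/5, M_3 = 0.
On [4, 6], g(x) = -2 + 7/15·(x - 4) + 2/5·(x - 4)² - 1/15·(x - 4)³.
With (x - 4) = 4/3: g(16/3) = -334/405.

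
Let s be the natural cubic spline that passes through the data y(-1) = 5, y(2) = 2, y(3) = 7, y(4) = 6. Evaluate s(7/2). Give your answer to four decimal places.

7.1532

Let m_i = s''(x_i). Step sizes h_i = 3, 1, 1; slopes of the chords Δ_i = (y_(i+1) - y_i)/h_i = -1, 5, -1.
  3·m_0 + 8·m_1 + 1·m_2 = 6(Δ_1 - Δ_0) = 36
  1·m_1 + 4·m_2 + 1·m_3 = 6(Δ_2 - Δ_1) = -36
Natural end conditions: m_0 = m_3 = 0.
Solving: m_0 = 0, m_1 = 180/31, m_2 = -324/31, m_3 = 0.
On [3, 4], s(x) = 7 + 77/31·(x - 3) - 162/31·(x - 3)² + 54/31·(x - 3)³.
With (x - 3) = 1/2: s(7/2) = 887/124.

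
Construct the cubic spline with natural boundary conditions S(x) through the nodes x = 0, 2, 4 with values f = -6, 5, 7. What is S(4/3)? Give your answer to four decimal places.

Write M_i for S''(x_i). With h_i = 2, 2 and divided differences Δ_i = 11/2, 1, the continuity of S' gives the tridiagonal system
  2·M_0 + 8·M_1 + 2·M_2 = 6(Δ_1 - Δ_0) = -27
Natural end conditions: M_0 = M_2 = 0.
Forward elimination and back-substitution give M_0 = 0, M_1 = -27/8, M_2 = 0.
On [0, 2], S(x) = -6 + 53/8·x + 0·x² - 9/32·x³.
With x = 4/3: S(4/3) = 13/6.

2.1667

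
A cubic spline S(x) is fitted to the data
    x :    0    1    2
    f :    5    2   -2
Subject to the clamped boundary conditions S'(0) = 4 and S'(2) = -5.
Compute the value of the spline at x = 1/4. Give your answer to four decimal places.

With M_i denoting the second derivative at x_i, h_i = 1, 1, and Δ_i = (y_(i+1) − y_i)/h_i = -3, -4:
  1·M_0 + 4·M_1 + 1·M_2 = 6(Δ_1 - Δ_0) = -6
Clamped end conditions give two more equations: 2h_0·M_0 + h_0·M_1 = 6(Δ_0 - S'(0)) = -42 and h_1·M_1 + 2h_1·M_2 = 6(S'(2) - Δ_1) = -6.
Solving the tridiagonal system: M_0 = -24, M_1 = 6, M_2 = -6.
On [0, 1], S(x) = 5 + 4·x - 12·x² + 5·x³.
With x = 1/4: S(1/4) = 341/64.

5.3281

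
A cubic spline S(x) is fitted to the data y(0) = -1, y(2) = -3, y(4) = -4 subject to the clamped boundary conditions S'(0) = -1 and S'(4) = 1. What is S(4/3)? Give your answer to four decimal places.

-2.2963

Put M_i = S'' at the i-th knot. Here h = (2, 2) and Δ = (-1, -1/2), so the interior equations h_(i-1)·M_(i-1) + 2(h_(i-1)+h_i)·M_i + h_i·M_(i+1) = 6(Δ_i − Δ_(i-1)) read
  2·M_0 + 8·M_1 + 2·M_2 = 6(Δ_1 - Δ_0) = 3
Clamped end conditions give two more equations: 2h_0·M_0 + h_0·M_1 = 6(Δ_0 - S'(0)) = 0 and h_1·M_1 + 2h_1·M_2 = 6(S'(4) - Δ_1) = 9.
Solving the tridiagonal system: M_0 = 1/8, M_1 = -1/4, M_2 = 19/8.
On [0, 2], S(x) = -1 - 1·x + 1/16·x² - 1/32·x³.
With x = 4/3: S(4/3) = -62/27.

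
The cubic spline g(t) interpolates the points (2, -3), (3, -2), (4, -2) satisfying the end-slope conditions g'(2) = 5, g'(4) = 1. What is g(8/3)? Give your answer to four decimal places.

-1.7778

With M_i denoting the second derivative at x_i, h_i = 1, 1, and Δ_i = (y_(i+1) − y_i)/h_i = 1, 0:
  1·M_0 + 4·M_1 + 1·M_2 = 6(Δ_1 - Δ_0) = -6
Clamped end conditions give two more equations: 2h_0·M_0 + h_0·M_1 = 6(Δ_0 - g'(2)) = -24 and h_1·M_1 + 2h_1·M_2 = 6(g'(4) - Δ_1) = 6.
Forward elimination and back-substitution give M_0 = -25/2, M_1 = 1, M_2 = 5/2.
On [2, 3], g(t) = -3 + 5·(t - 2) - 25/4·(t - 2)² + 9/4·(t - 2)³.
With (t - 2) = 2/3: g(8/3) = -16/9.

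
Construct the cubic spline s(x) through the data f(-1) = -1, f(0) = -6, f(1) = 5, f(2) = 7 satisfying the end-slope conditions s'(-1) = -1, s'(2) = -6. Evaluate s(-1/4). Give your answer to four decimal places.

-5.5563

Write m_i for s''(x_i). With h_i = 1, 1, 1 and divided differences Δ_i = -5, 11, 2, the continuity of s' gives the tridiagonal system
  1·m_0 + 4·m_1 + 1·m_2 = 6(Δ_1 - Δ_0) = 96
  1·m_1 + 4·m_2 + 1·m_3 = 6(Δ_2 - Δ_1) = -54
Clamped end conditions give two more equations: 2h_0·m_0 + h_0·m_1 = 6(Δ_0 - s'(-1)) = -24 and h_2·m_2 + 2h_2·m_3 = 6(s'(2) - Δ_2) = -48.
Solving the tridiagonal system: m_0 = -452/15, m_1 = 544/15, m_2 = -284/15, m_3 = -218/15.
On [-1, 0], s(x) = -1 - 1·(x + 1) - 226/15·(x + 1)² + 166/15·(x + 1)³.
With (x + 1) = 3/4: s(-1/4) = -889/160.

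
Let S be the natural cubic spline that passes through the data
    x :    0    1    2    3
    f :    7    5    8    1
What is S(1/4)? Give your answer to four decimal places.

6.0313

Let M_i = S''(x_i). Step sizes h_i = 1, 1, 1; slopes of the chords Δ_i = (y_(i+1) - y_i)/h_i = -2, 3, -7.
  1·M_0 + 4·M_1 + 1·M_2 = 6(Δ_1 - Δ_0) = 30
  1·M_1 + 4·M_2 + 1·M_3 = 6(Δ_2 - Δ_1) = -60
Natural end conditions: M_0 = M_3 = 0.
Solving: M_0 = 0, M_1 = 12, M_2 = -18, M_3 = 0.
On [0, 1], S(x) = 7 - 4·x + 0·x² + 2·x³.
With x = 1/4: S(1/4) = 193/32.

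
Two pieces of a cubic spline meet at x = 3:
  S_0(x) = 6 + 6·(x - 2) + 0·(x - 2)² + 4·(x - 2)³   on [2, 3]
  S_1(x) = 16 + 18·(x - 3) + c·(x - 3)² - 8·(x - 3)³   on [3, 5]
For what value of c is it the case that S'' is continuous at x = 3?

S_0''(x) = 0 + 24·(x - 2), so S_0''(3) = 24. On the right, S_1''(3) = 2c, so c = 12.

12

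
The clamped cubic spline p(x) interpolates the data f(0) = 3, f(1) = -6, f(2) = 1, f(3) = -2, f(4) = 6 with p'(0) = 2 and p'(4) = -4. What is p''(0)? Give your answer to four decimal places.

Put σ_i = p'' at the i-th knot. Here h = (1, 1, 1, 1) and Δ = (-9, 7, -3, 8), so the interior equations h_(i-1)·σ_(i-1) + 2(h_(i-1)+h_i)·σ_i + h_i·σ_(i+1) = 6(Δ_i − Δ_(i-1)) read
  1·σ_0 + 4·σ_1 + 1·σ_2 = 6(Δ_1 - Δ_0) = 96
  1·σ_1 + 4·σ_2 + 1·σ_3 = 6(Δ_2 - Δ_1) = -60
  1·σ_2 + 4·σ_3 + 1·σ_4 = 6(Δ_3 - Δ_2) = 66
Clamped end conditions give two more equations: 2h_0·σ_0 + h_0·σ_1 = 6(Δ_0 - p'(0)) = -66 and h_3·σ_3 + 2h_3·σ_4 = 6(p'(4) - Δ_3) = -72.
Solving: σ_0 = -1587/28, σ_1 = 663/14, σ_2 = -147/4, σ_3 = 555/14, σ_4 = -1563/28.

-56.6786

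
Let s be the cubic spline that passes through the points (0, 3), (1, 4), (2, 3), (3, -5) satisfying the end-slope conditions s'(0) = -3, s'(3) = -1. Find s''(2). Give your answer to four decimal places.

Put σ_i = s'' at the i-th knot. Here h = (1, 1, 1) and Δ = (1, -1, -8), so the interior equations h_(i-1)·σ_(i-1) + 2(h_(i-1)+h_i)·σ_i + h_i·σ_(i+1) = 6(Δ_i − Δ_(i-1)) read
  1·σ_0 + 4·σ_1 + 1·σ_2 = 6(Δ_1 - Δ_0) = -12
  1·σ_1 + 4·σ_2 + 1·σ_3 = 6(Δ_2 - Δ_1) = -42
Clamped end conditions give two more equations: 2h_0·σ_0 + h_0·σ_1 = 6(Δ_0 - s'(0)) = 24 and h_2·σ_2 + 2h_2·σ_3 = 6(s'(3) - Δ_2) = 42.
Solving the tridiagonal system: σ_0 = 194/15, σ_1 = -28/15, σ_2 = -262/15, σ_3 = 446/15.

-17.4667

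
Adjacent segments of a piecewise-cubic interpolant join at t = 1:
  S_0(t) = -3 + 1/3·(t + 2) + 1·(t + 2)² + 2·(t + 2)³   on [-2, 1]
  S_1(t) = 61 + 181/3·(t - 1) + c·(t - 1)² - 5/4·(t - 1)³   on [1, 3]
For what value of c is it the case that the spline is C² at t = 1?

S_0''(t) = 2 + 12·(t + 2), so S_0''(1) = 38. On the right, S_1''(1) = 2c, so c = 19.

19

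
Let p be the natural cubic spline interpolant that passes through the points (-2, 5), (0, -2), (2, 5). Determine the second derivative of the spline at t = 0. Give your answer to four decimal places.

5.2500

With σ_i denoting the second derivative at x_i, h_i = 2, 2, and Δ_i = (y_(i+1) − y_i)/h_i = -7/2, 7/2:
  2·σ_0 + 8·σ_1 + 2·σ_2 = 6(Δ_1 - Δ_0) = 42
Natural end conditions: σ_0 = σ_2 = 0.
Forward elimination and back-substitution give σ_0 = 0, σ_1 = 21/4, σ_2 = 0.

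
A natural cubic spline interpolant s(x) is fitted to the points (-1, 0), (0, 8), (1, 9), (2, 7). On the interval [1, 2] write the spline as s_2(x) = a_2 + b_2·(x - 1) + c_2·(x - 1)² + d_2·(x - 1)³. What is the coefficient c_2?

-1

Put M_i = s'' at the i-th knot. Here h = (1, 1, 1) and Δ = (8, 1, -2), so the interior equations h_(i-1)·M_(i-1) + 2(h_(i-1)+h_i)·M_i + h_i·M_(i+1) = 6(Δ_i − Δ_(i-1)) read
  1·M_0 + 4·M_1 + 1·M_2 = 6(Δ_1 - Δ_0) = -42
  1·M_1 + 4·M_2 + 1·M_3 = 6(Δ_2 - Δ_1) = -18
Natural end conditions: M_0 = M_3 = 0.
Solving: M_0 = 0, M_1 = -10, M_2 = -2, M_3 = 0.
On [1, 2], with s_2(x) = a_2 + b_2·(x - 1) + c_2·(x - 1)² + d_2·(x - 1)³: c_2 = M_2/2 = -1, d_2 = (M_3 - M_2)/(6h_2) = 1/3, b_2 = Δ_2 - h_2(2M_2 + M_3)/6 = -4/3.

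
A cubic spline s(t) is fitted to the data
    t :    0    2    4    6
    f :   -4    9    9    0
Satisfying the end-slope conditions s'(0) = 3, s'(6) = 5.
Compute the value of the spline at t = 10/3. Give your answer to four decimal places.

11.6222

Let σ_i = s''(x_i). Step sizes h_i = 2, 2, 2; slopes of the chords Δ_i = (y_(i+1) - y_i)/h_i = 13/2, 0, -9/2.
  2·σ_0 + 8·σ_1 + 2·σ_2 = 6(Δ_1 - Δ_0) = -39
  2·σ_1 + 8·σ_2 + 2·σ_3 = 6(Δ_2 - Δ_1) = -27
Clamped end conditions give two more equations: 2h_0·σ_0 + h_0·σ_1 = 6(Δ_0 - s'(0)) = 21 and h_2·σ_2 + 2h_2·σ_3 = 6(s'(6) - Δ_2) = 57.
Hence σ_0 = 118/15, σ_1 = -157/30, σ_2 = -193/30, σ_3 = 262/15.
On [2, 4], s(t) = 9 + 169/30·(t - 2) - 157/60·(t - 2)² - 1/10·(t - 2)³.
With (t - 2) = 4/3: s(10/3) = 523/45.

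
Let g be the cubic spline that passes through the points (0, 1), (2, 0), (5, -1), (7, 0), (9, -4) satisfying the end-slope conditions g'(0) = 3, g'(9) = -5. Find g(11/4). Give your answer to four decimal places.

-0.9430

Let M_i = g''(x_i). Step sizes h_i = 2, 3, 2, 2; slopes of the chords Δ_i = (y_(i+1) - y_i)/h_i = -1/2, -1/3, 1/2, -2.
  2·M_0 + 10·M_1 + 3·M_2 = 6(Δ_1 - Δ_0) = 1
  3·M_1 + 10·M_2 + 2·M_3 = 6(Δ_2 - Δ_1) = 5
  2·M_2 + 8·M_3 + 2·M_4 = 6(Δ_3 - Δ_2) = -15
Clamped end conditions give two more equations: 2h_0·M_0 + h_0·M_1 = 6(Δ_0 - g'(0)) = -21 and h_3·M_3 + 2h_3·M_4 = 6(g'(9) - Δ_3) = -18.
Solving: M_0 = -4129/708, M_1 = 206/177, M_2 = 121/354, M_3 = -169/177, M_4 = -712/177.
On [2, 5], g(t) = 0 - 1181/708·(t - 2) + 103/177·(t - 2)² - 97/2124·(t - 2)³.
With (t - 2) = 3/4: g(11/4) = -14243/15104.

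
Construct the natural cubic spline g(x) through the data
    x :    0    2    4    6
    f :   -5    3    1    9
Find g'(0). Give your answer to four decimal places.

Write M_i for g''(x_i). With h_i = 2, 2, 2 and divided differences Δ_i = 4, -1, 4, the continuity of g' gives the tridiagonal system
  2·M_0 + 8·M_1 + 2·M_2 = 6(Δ_1 - Δ_0) = -30
  2·M_1 + 8·M_2 + 2·M_3 = 6(Δ_2 - Δ_1) = 30
Natural end conditions: M_0 = M_3 = 0.
Hence M_0 = 0, M_1 = -5, M_2 = 5, M_3 = 0.
On [0, 2], g'(x) = b_0 + 2c_0·x + 3d_0·x² with b_0 = Δ_0 - h_0(2M_0 + M_1)/6 = 17/3, c_0 = M_0/2 = 0, d_0 = (M_1 - M_0)/(6h_0) = -5/12. So g'(0) = 17/3.

5.6667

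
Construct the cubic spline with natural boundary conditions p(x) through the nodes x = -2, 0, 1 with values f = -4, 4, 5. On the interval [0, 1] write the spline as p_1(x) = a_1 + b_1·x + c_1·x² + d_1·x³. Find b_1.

Write m_i for p''(x_i). With h_i = 2, 1 and divided differences Δ_i = 4, 1, the continuity of p' gives the tridiagonal system
  2·m_0 + 6·m_1 + 1·m_2 = 6(Δ_1 - Δ_0) = -18
Natural end conditions: m_0 = m_2 = 0.
Solving: m_0 = 0, m_1 = -3, m_2 = 0.
On [0, 1], with p_1(x) = a_1 + b_1·x + c_1·x² + d_1·x³: c_1 = m_1/2 = -3/2, d_1 = (m_2 - m_1)/(6h_1) = 1/2, b_1 = Δ_1 - h_1(2m_1 + m_2)/6 = 2.

2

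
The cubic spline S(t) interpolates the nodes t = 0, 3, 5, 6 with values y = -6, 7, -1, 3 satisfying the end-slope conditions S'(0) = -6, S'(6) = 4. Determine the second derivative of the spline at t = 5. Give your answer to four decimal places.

13.3333

Write M_i for S''(x_i). With h_i = 3, 2, 1 and divided differences Δ_i = 13/3, -4, 4, the continuity of S' gives the tridiagonal system
  3·M_0 + 10·M_1 + 2·M_2 = 6(Δ_1 - Δ_0) = -50
  2·M_1 + 6·M_2 + 1·M_3 = 6(Δ_2 - Δ_1) = 48
Clamped end conditions give two more equations: 2h_0·M_0 + h_0·M_1 = 6(Δ_0 - S'(0)) = 62 and h_2·M_2 + 2h_2·M_3 = 6(S'(6) - Δ_2) = 0.
Solving: M_0 = 50/3, M_1 = -38/3, M_2 = 40/3, M_3 = -20/3.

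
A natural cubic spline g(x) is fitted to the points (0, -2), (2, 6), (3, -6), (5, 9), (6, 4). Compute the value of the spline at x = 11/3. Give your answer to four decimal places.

Write M_i for g''(x_i). With h_i = 2, 1, 2, 1 and divided differences Δ_i = 4, -12, 15/2, -5, the continuity of g' gives the tridiagonal system
  2·M_0 + 6·M_1 + 1·M_2 = 6(Δ_1 - Δ_0) = -96
  1·M_1 + 6·M_2 + 2·M_3 = 6(Δ_2 - Δ_1) = 117
  2·M_2 + 6·M_3 + 1·M_4 = 6(Δ_3 - Δ_2) = -75
Natural end conditions: M_0 = M_4 = 0.
Hence M_0 = 0, M_1 = -654/31, M_2 = 948/31, M_3 = -1407/62, M_4 = 0.
On [3, 5], g(x) = -6 - 165/31·(x - 3) + 474/31·(x - 3)² - 1101/248·(x - 3)³.
With (x - 3) = 2/3: g(11/3) = -1135/279.

-4.0681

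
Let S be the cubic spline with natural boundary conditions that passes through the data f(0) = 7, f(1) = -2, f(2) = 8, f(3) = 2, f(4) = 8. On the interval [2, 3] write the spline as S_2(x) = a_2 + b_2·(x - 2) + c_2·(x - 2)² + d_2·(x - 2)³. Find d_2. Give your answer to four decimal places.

Put m_i = S'' at the i-th knot. Here h = (1, 1, 1, 1) and Δ = (-9, 10, -6, 6), so the interior equations h_(i-1)·m_(i-1) + 2(h_(i-1)+h_i)·m_i + h_i·m_(i+1) = 6(Δ_i − Δ_(i-1)) read
  1·m_0 + 4·m_1 + 1·m_2 = 6(Δ_1 - Δ_0) = 114
  1·m_1 + 4·m_2 + 1·m_3 = 6(Δ_2 - Δ_1) = -96
  1·m_2 + 4·m_3 + 1·m_4 = 6(Δ_3 - Δ_2) = 72
Natural end conditions: m_0 = m_4 = 0.
Solving the tridiagonal system: m_0 = 0, m_1 = 1083/28, m_2 = -285/7, m_3 = 789/28, m_4 = 0.
On [2, 3], with S_2(x) = a_2 + b_2·(x - 2) + c_2·(x - 2)² + d_2·(x - 2)³: c_2 = m_2/2 = -285/14, d_2 = (m_3 - m_2)/(6h_2) = 643/56, b_2 = Δ_2 - h_2(2m_2 + m_3)/6 = 23/8.

11.4821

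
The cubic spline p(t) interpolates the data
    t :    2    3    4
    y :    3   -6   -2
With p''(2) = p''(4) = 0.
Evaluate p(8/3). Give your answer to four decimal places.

Write M_i for p''(x_i). With h_i = 1, 1 and divided differences Δ_i = -9, 4, the continuity of p' gives the tridiagonal system
  1·M_0 + 4·M_1 + 1·M_2 = 6(Δ_1 - Δ_0) = 78
Natural end conditions: M_0 = M_2 = 0.
Solving: M_0 = 0, M_1 = 39/2, M_2 = 0.
On [2, 3], p(t) = 3 - 49/4·(t - 2) + 0·(t - 2)² + 13/4·(t - 2)³.
With (t - 2) = 2/3: p(8/3) = -227/54.

-4.2037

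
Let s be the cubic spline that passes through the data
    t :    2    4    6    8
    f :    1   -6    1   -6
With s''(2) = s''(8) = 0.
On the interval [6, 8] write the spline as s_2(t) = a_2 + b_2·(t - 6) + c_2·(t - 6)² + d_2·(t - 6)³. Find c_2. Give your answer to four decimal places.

Let M_i = s''(x_i). Step sizes h_i = 2, 2, 2; slopes of the chords Δ_i = (y_(i+1) - y_i)/h_i = -7/2, 7/2, -7/2.
  2·M_0 + 8·M_1 + 2·M_2 = 6(Δ_1 - Δ_0) = 42
  2·M_1 + 8·M_2 + 2·M_3 = 6(Δ_2 - Δ_1) = -42
Natural end conditions: M_0 = M_3 = 0.
Hence M_0 = 0, M_1 = 7, M_2 = -7, M_3 = 0.
On [6, 8], with s_2(t) = a_2 + b_2·(t - 6) + c_2·(t - 6)² + d_2·(t - 6)³: c_2 = M_2/2 = -7/2, d_2 = (M_3 - M_2)/(6h_2) = 7/12, b_2 = Δ_2 - h_2(2M_2 + M_3)/6 = 7/6.

-3.5000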